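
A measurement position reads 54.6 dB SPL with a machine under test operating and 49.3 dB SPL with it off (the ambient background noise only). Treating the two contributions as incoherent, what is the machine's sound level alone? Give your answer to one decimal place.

53.1 dB SPL

Remove the background by subtracting linear intensities:
L_src = 10·log₁₀(10^(54.6/10) − 10^(49.3/10)) = 10·log₁₀(203300) = 53.1 dB SPL.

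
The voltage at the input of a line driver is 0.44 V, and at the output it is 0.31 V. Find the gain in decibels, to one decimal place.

-3.0 dB

Voltage ratio → dB uses the 20·log₁₀ form:
20·log₁₀(0.31/0.44) = 20·log₁₀(0.7045) = -3.0 dB.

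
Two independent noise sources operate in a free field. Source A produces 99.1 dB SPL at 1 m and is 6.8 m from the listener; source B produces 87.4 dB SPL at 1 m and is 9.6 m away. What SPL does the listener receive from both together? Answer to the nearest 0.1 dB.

82.6 dB SPL

At the listener: L_A = 99.1 − 20·log₁₀(6.8) = 82.45 dB; L_B = 87.4 − 20·log₁₀(9.6) = 67.75 dB.
Combined: 10·log₁₀(10^(82.45/10)+10^(67.75/10)) = 82.6 dB SPL.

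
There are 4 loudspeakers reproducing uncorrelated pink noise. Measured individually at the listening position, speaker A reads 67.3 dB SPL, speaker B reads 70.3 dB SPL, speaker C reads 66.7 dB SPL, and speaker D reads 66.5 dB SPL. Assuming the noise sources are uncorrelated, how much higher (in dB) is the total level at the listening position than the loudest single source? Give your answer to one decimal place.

Add the sources as powers (linear), then convert back to dB:
L_total = 10·log₁₀(10^(67.3/10) + 10^(70.3/10) + 10^(66.7/10) + 10^(66.5/10)) = 74.02 dB SPL.
Excess over the loudest (70.3 dB): 74.02 − 70.3 = 3.7 dB.

3.7 dB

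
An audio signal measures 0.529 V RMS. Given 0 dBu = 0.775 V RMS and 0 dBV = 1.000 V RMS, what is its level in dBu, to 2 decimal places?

dBu = 20·log₁₀(V / 0.775 V).
20·log₁₀(0.529/0.775) = -3.32 dBu.

-3.32 dBu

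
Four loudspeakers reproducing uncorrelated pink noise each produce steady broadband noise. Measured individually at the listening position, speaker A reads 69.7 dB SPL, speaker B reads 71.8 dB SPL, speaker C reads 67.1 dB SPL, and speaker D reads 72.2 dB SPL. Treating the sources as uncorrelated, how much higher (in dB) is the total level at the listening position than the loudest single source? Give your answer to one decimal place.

4.4 dB

Incoherent sources sum as intensities:
L_total = 10·log₁₀(10^(69.7/10) + 10^(71.8/10) + 10^(67.1/10) + 10^(72.2/10)) = 76.65 dB SPL.
Excess over the loudest (72.2 dB): 76.65 − 72.2 = 4.4 dB.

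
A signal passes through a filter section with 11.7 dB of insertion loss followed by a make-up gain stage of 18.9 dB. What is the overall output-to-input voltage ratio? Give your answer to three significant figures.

2.29

Net gain = (−11.7) + 18.9 = 7.2 dB.
Voltage ratio = 10^(7.2/20) = 2.29.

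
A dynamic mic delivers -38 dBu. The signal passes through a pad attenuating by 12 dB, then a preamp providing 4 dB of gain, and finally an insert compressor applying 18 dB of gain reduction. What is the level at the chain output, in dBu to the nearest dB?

In dB, series stages simply add:
-38 − 12 + 4 − 18 = -64 dBu.

-64 dBu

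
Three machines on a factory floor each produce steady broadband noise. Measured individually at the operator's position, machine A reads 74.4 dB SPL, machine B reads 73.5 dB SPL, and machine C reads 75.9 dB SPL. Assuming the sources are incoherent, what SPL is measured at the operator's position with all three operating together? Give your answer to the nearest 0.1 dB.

79.5 dB SPL

Incoherent sources sum as intensities:
L_total = 10·log₁₀(10^(74.4/10) + 10^(73.5/10) + 10^(75.9/10)) = 10·log₁₀(88830000) = 79.5 dB SPL.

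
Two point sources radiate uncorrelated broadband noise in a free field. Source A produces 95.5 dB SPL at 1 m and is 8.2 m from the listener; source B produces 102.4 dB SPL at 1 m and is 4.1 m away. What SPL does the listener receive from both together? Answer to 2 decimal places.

At the listener: L_A = 95.5 − 20·log₁₀(8.2) = 77.224 dB; L_B = 102.4 − 20·log₁₀(4.1) = 90.144 dB.
Combined: 10·log₁₀(10^(77.224/10)+10^(90.144/10)) = 90.36 dB SPL.

90.36 dB SPL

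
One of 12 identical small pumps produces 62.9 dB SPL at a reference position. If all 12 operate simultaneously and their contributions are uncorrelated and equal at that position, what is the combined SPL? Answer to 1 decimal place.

12 equal incoherent sources raise the level by 10·log₁₀(12) = 10.79 dB.
L_total = 62.9 + 10.79 = 73.7 dB SPL.

73.7 dB SPL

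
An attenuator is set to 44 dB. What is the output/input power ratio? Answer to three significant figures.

Power ratio = 10^(dB/10).
10^(-44/10) = 10^(-4.400) = 0.0000398.

0.0000398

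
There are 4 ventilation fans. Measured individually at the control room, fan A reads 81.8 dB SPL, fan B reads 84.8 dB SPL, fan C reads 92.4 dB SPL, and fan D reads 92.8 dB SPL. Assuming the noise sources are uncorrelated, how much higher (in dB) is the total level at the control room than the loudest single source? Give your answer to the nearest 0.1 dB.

Incoherent sources sum as intensities:
L_total = 10·log₁₀(10^(81.8/10) + 10^(84.8/10) + 10^(92.4/10) + 10^(92.8/10)) = 96.12 dB SPL.
Excess over the loudest (92.8 dB): 96.12 − 92.8 = 3.3 dB.

3.3 dB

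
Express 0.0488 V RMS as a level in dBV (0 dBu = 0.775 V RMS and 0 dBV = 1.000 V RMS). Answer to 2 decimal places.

dBV = 20·log₁₀(V / 1.000 V).
20·log₁₀(0.0488/1.000) = -26.23 dBV.

-26.23 dBV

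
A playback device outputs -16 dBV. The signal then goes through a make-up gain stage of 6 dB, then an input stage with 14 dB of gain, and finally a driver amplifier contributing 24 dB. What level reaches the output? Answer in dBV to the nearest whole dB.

In dB, series stages simply add:
-16 + 6 + 14 + 24 = +28 dBV.

+28 dBV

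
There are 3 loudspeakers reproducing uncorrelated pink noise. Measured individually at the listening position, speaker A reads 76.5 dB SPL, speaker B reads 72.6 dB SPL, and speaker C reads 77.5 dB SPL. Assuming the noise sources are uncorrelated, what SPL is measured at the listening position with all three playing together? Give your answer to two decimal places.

Uncorrelated sources add in intensity (power), not in dB.
L_total = 10·log₁₀(10^(76.5/10) + 10^(72.6/10) + 10^(77.5/10)) = 10·log₁₀(119100000) = 80.76 dB SPL.

80.76 dB SPL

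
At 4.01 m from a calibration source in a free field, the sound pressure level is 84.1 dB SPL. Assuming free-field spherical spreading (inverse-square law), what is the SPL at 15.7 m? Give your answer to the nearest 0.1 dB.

72.2 dB SPL

For a point source in a free field, ΔL = −20·log₁₀(d₂/d₁).
ΔL = −20·log₁₀(15.7/4.01) = -11.86 dB, so L₂ = 84.1 + (-11.86) = 72.2 dB SPL.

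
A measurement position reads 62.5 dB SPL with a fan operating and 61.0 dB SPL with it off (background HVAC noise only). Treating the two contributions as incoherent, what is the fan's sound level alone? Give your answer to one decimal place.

57.2 dB SPL

Background correction is a power subtraction:
L_src = 10·log₁₀(10^(62.5/10) − 10^(61.0/10)) = 10·log₁₀(519400) = 57.2 dB SPL.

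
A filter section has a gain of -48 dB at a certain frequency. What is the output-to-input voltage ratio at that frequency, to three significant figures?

0.00398

Voltage ratio = 10^(dB/20).
10^(-48/20) = 10^(-2.400) = 0.00398.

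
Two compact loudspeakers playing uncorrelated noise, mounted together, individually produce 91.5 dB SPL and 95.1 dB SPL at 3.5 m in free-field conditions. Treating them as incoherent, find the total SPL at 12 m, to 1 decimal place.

86.0 dB SPL

Combined at 3.5 m: 10·log₁₀(10^(91.5/10)+10^(95.1/10)) = 96.67 dB SPL.
Then apply −20·log₁₀(12/3.5) = -10.70 dB → 86.0 dB SPL.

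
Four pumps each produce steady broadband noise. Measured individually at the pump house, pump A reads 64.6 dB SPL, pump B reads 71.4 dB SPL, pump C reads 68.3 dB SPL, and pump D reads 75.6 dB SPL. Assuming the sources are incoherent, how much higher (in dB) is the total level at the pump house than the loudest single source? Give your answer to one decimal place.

2.2 dB

Incoherent sources sum as intensities:
L_total = 10·log₁₀(10^(64.6/10) + 10^(71.4/10) + 10^(68.3/10) + 10^(75.6/10)) = 77.76 dB SPL.
Excess over the loudest (75.6 dB): 77.76 − 75.6 = 2.2 dB.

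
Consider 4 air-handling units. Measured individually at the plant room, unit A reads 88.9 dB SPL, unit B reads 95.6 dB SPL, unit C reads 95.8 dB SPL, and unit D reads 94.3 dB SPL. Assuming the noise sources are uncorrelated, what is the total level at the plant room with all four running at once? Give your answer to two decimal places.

Add the sources as powers (linear), then convert back to dB:
L_total = 10·log₁₀(10^(88.9/10) + 10^(95.6/10) + 10^(95.8/10) + 10^(94.3/10)) = 10·log₁₀(10900000000) = 100.37 dB SPL.

100.37 dB SPL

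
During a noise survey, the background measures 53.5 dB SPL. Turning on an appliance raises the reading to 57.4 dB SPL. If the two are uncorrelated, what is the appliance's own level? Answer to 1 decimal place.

55.1 dB SPL

Background correction is a power subtraction:
L_src = 10·log₁₀(10^(57.4/10) − 10^(53.5/10)) = 10·log₁₀(325700) = 55.1 dB SPL.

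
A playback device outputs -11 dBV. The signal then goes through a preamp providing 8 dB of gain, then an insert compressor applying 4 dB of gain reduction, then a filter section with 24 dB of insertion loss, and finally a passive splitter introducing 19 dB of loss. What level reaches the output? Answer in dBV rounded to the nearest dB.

In dB, series stages simply add:
-11 + 8 − 4 − 24 − 19 = -50 dBV.

-50 dBV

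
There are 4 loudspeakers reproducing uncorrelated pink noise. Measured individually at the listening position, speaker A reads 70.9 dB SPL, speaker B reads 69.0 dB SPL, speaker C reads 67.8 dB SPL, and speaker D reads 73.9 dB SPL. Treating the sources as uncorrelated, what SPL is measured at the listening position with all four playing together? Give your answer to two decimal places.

77.06 dB SPL

Add the sources as powers (linear), then convert back to dB:
L_total = 10·log₁₀(10^(70.9/10) + 10^(69.0/10) + 10^(67.8/10) + 10^(73.9/10)) = 10·log₁₀(50820000) = 77.06 dB SPL.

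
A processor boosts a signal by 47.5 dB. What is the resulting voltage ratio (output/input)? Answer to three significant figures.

237

Voltage ratio = 10^(dB/20).
10^(47.5/20) = 10^(2.375) = 237.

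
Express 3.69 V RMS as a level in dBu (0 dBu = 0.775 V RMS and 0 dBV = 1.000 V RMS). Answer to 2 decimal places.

dBu = 20·log₁₀(V / 0.775 V).
20·log₁₀(3.69/0.775) = +13.55 dBu.

+13.55 dBu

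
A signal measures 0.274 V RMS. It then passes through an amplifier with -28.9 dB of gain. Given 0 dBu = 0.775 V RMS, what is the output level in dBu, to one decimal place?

Input level: 20·log₁₀(0.274/0.775) = -9.03 dBu.
Output: -9.03 − 28.9 = -37.9 dBu.

-37.9 dBu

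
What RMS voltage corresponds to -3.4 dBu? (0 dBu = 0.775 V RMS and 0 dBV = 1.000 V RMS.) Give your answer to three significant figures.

0.524 V

V = 0.775 V × 10^(-3.4/20).
= 0.775 × 0.6761 = 0.524 V.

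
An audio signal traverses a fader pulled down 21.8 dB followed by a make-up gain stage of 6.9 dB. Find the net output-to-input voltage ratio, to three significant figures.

Net gain = (−21.8) + 6.9 = -14.9 dB.
Voltage ratio = 10^(-14.9/20) = 0.180.

0.180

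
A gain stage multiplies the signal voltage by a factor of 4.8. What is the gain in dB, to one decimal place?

For a voltage ratio, dB = 20·log₁₀(V₂/V₁).
20·log₁₀(4.8) = 13.6 dB.

13.6 dB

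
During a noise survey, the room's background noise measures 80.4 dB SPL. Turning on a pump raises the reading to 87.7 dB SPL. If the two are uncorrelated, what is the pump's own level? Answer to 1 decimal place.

Subtract intensities: L_src = 10·log₁₀(10^(L_total/10) − 10^(L_bg/10)).
L_src = 10·log₁₀(10^(87.7/10) − 10^(80.4/10)) = 10·log₁₀(479200000) = 86.8 dB SPL.

86.8 dB SPL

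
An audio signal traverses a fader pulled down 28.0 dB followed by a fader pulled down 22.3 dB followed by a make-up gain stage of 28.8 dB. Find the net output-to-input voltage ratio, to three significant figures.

0.0841

Net gain = (−28.0) + (−22.3) + 28.8 = -21.5 dB.
Voltage ratio = 10^(-21.5/20) = 0.0841.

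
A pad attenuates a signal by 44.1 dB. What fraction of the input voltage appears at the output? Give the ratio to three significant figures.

0.00624

Voltage ratio = 10^(dB/20).
10^(-44.1/20) = 10^(-2.205) = 0.00624.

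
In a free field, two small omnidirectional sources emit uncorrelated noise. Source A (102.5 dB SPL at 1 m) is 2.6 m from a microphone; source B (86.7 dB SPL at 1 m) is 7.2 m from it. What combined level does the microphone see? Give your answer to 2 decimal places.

94.22 dB SPL

At the listener: L_A = 102.5 − 20·log₁₀(2.6) = 94.201 dB; L_B = 86.7 − 20·log₁₀(7.2) = 69.553 dB.
Combined: 10·log₁₀(10^(94.201/10)+10^(69.553/10)) = 94.22 dB SPL.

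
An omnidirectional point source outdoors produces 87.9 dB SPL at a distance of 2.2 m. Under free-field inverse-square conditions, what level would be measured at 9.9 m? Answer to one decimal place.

74.8 dB SPL

Free-field point source: level drops by 20·log₁₀ of the distance ratio.
ΔL = −20·log₁₀(9.9/2.2) = -13.06 dB, so L₂ = 87.9 + (-13.06) = 74.8 dB SPL.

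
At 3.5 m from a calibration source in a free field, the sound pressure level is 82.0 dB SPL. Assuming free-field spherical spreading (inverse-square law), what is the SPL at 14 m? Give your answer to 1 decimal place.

Free-field point source: level drops by 20·log₁₀ of the distance ratio.
ΔL = −20·log₁₀(14/3.5) = -12.04 dB, so L₂ = 82.0 + (-12.04) = 70.0 dB SPL.

70.0 dB SPL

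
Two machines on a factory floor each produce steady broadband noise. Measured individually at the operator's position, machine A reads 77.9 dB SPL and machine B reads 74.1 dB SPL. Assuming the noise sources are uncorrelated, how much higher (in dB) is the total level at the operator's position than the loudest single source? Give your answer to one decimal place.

Incoherent sources sum as intensities:
L_total = 10·log₁₀(10^(77.9/10) + 10^(74.1/10)) = 79.41 dB SPL.
Excess over the loudest (77.9 dB): 79.41 − 77.9 = 1.5 dB.

1.5 dB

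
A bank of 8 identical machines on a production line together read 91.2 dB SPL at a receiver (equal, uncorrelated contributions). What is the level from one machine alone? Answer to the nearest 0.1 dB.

82.2 dB SPL

8 equal incoherent sources add 10·log₁₀(8) = 9.03 dB over one source.
L_one = 91.2 − 9.03 = 82.2 dB SPL.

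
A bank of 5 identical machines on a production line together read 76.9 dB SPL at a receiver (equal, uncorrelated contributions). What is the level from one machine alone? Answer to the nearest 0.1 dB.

5 equal incoherent sources add 10·log₁₀(5) = 6.99 dB over one source.
L_one = 76.9 − 6.99 = 69.9 dB SPL.

69.9 dB SPL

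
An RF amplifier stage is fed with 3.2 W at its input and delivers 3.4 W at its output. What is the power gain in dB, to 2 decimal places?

0.26 dB

Power is a power quantity, so gain = 10·log₁₀(P_out/P_in).
10·log₁₀(3.4/3.2) = 10·log₁₀(1.062) = 0.26 dB.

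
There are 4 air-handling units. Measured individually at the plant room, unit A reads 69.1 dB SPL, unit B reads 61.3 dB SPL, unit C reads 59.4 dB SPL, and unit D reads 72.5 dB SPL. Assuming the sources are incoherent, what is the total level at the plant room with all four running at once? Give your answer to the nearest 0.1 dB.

74.5 dB SPL

Add the sources as powers (linear), then convert back to dB:
L_total = 10·log₁₀(10^(69.1/10) + 10^(61.3/10) + 10^(59.4/10) + 10^(72.5/10)) = 10·log₁₀(28130000) = 74.5 dB SPL.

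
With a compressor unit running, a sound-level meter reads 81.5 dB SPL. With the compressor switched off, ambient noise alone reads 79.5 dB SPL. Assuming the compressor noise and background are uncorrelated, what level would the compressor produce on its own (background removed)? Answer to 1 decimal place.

Remove the background by subtracting linear intensities:
L_src = 10·log₁₀(10^(81.5/10) − 10^(79.5/10)) = 10·log₁₀(52130000) = 77.2 dB SPL.

77.2 dB SPL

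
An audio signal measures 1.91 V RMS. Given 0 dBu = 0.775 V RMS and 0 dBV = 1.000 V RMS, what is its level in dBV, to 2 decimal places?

+5.62 dBV

dBV = 20·log₁₀(V / 1.000 V).
20·log₁₀(1.91/1.000) = +5.62 dBV.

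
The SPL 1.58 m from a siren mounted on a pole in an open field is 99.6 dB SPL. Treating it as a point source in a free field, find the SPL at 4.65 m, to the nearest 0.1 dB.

Free-field point source: level drops by 20·log₁₀ of the distance ratio.
ΔL = −20·log₁₀(4.65/1.58) = -9.38 dB, so L₂ = 99.6 + (-9.38) = 90.2 dB SPL.

90.2 dB SPL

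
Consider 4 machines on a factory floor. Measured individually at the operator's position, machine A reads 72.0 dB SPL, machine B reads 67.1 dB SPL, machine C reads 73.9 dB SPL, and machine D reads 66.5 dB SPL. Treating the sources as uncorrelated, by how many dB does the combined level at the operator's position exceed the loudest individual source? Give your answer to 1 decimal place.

Incoherent sources sum as intensities:
L_total = 10·log₁₀(10^(72.0/10) + 10^(67.1/10) + 10^(73.9/10) + 10^(66.5/10)) = 76.99 dB SPL.
Excess over the loudest (73.9 dB): 76.99 − 73.9 = 3.1 dB.

3.1 dB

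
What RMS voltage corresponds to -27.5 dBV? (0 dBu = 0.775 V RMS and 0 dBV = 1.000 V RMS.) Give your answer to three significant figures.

V = 1.000 V × 10^(-27.5/20).
= 1.000 × 0.04217 = 0.0422 V.

0.0422 V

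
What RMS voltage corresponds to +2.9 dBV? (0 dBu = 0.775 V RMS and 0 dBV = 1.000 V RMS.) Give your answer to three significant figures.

1.40 V

V = 1.000 V × 10^(+2.9/20).
= 1.000 × 1.396 = 1.40 V.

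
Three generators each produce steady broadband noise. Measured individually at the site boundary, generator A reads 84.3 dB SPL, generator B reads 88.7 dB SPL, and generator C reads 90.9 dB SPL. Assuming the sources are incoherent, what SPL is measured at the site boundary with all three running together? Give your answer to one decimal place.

93.5 dB SPL

Add the sources as powers (linear), then convert back to dB:
L_total = 10·log₁₀(10^(84.3/10) + 10^(88.7/10) + 10^(90.9/10)) = 10·log₁₀(2241000000) = 93.5 dB SPL.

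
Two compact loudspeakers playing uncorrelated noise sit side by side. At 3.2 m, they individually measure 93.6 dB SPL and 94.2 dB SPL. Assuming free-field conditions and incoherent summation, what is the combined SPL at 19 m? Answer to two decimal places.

Combined at 3.2 m: 10·log₁₀(10^(93.6/10)+10^(94.2/10)) = 96.921 dB SPL.
Then apply −20·log₁₀(19/3.2) = -15.472 dB → 81.45 dB SPL.

81.45 dB SPL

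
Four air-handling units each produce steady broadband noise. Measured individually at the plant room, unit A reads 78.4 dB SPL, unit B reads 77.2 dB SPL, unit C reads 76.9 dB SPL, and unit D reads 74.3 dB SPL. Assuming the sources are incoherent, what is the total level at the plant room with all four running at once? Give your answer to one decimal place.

83.0 dB SPL

Add the sources as powers (linear), then convert back to dB:
L_total = 10·log₁₀(10^(78.4/10) + 10^(77.2/10) + 10^(76.9/10) + 10^(74.3/10)) = 10·log₁₀(197600000) = 83.0 dB SPL.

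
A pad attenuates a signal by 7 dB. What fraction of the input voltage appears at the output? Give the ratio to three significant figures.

Voltage ratio = 10^(dB/20).
10^(-7/20) = 10^(-0.3500) = 0.447.

0.447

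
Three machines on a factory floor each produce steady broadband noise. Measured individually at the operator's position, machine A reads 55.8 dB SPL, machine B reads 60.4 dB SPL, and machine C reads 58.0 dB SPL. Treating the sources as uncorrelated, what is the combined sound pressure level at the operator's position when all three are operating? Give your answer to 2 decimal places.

63.24 dB SPL

Add the sources as powers (linear), then convert back to dB:
L_total = 10·log₁₀(10^(55.8/10) + 10^(60.4/10) + 10^(58.0/10)) = 10·log₁₀(2108000) = 63.24 dB SPL.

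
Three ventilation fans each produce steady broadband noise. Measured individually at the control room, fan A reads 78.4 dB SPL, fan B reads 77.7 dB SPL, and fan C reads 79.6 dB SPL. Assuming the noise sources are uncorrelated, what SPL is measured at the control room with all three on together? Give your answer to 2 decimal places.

83.41 dB SPL

Incoherent sources sum as intensities:
L_total = 10·log₁₀(10^(78.4/10) + 10^(77.7/10) + 10^(79.6/10)) = 10·log₁₀(219300000) = 83.41 dB SPL.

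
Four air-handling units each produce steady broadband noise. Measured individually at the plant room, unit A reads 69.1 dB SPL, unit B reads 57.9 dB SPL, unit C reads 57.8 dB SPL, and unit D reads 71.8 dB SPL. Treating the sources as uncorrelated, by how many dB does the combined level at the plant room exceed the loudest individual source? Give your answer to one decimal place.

Incoherent sources sum as intensities:
L_total = 10·log₁₀(10^(69.1/10) + 10^(57.9/10) + 10^(57.8/10) + 10^(71.8/10)) = 73.89 dB SPL.
Excess over the loudest (71.8 dB): 73.89 − 71.8 = 2.1 dB.

2.1 dB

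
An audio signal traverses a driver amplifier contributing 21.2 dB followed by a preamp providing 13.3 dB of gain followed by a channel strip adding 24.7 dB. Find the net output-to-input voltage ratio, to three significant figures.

Net gain = 21.2 + 13.3 + 24.7 = 59.2 dB.
Voltage ratio = 10^(59.2/20) = 912.

912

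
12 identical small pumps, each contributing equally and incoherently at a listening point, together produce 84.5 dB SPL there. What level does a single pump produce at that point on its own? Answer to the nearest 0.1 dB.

73.7 dB SPL

12 equal incoherent sources add 10·log₁₀(12) = 10.79 dB over one source.
L_one = 84.5 − 10.79 = 73.7 dB SPL.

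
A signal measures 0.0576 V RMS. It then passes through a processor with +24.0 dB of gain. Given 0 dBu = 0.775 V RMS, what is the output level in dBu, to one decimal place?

Input level: 20·log₁₀(0.0576/0.775) = -22.58 dBu.
Output: -22.58 + 24.0 = +1.4 dBu.

+1.4 dBu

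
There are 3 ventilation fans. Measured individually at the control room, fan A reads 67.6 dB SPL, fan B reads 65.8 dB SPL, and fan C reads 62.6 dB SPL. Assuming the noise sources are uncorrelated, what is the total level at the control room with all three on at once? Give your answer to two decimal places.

70.56 dB SPL

Uncorrelated sources add in intensity (power), not in dB.
L_total = 10·log₁₀(10^(67.6/10) + 10^(65.8/10) + 10^(62.6/10)) = 10·log₁₀(11380000) = 70.56 dB SPL.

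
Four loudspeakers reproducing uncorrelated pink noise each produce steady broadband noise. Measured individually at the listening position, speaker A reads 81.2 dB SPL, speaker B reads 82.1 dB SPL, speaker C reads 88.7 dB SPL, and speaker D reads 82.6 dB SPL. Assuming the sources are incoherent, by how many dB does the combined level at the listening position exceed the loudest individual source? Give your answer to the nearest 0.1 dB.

Add the sources as powers (linear), then convert back to dB:
L_total = 10·log₁₀(10^(81.2/10) + 10^(82.1/10) + 10^(88.7/10) + 10^(82.6/10)) = 90.85 dB SPL.
Excess over the loudest (88.7 dB): 90.85 − 88.7 = 2.2 dB.

2.2 dB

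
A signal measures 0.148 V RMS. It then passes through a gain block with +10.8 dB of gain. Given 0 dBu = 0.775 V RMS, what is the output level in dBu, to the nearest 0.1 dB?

-3.6 dBu

Input level: 20·log₁₀(0.148/0.775) = -14.38 dBu.
Output: -14.38 + 10.8 = -3.6 dBu.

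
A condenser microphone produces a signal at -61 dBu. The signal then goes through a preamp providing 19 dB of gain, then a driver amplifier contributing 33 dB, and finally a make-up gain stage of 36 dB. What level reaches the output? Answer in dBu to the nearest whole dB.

Cascaded gains and losses add directly in dB.
-61 + 19 + 33 + 36 = +27 dBu.

+27 dBu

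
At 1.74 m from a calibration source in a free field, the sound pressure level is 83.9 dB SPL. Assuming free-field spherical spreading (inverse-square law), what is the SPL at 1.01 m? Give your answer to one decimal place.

Inverse-square spreading gives ΔL = −20·log₁₀(d₂/d₁).
ΔL = −20·log₁₀(1.01/1.74) = 4.72 dB, so L₂ = 83.9 + (4.72) = 88.6 dB SPL.

88.6 dB SPL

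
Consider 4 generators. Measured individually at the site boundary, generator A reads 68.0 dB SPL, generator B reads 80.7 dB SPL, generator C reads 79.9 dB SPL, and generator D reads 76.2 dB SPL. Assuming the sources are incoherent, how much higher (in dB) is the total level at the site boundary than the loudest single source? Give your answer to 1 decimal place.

Incoherent sources sum as intensities:
L_total = 10·log₁₀(10^(68.0/10) + 10^(80.7/10) + 10^(79.9/10) + 10^(76.2/10)) = 84.20 dB SPL.
Excess over the loudest (80.7 dB): 84.20 − 80.7 = 3.5 dB.

3.5 dB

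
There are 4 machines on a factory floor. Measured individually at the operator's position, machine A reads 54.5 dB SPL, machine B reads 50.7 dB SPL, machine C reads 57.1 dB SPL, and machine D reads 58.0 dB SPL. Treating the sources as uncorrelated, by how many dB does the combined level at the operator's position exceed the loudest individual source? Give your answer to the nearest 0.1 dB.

Incoherent sources sum as intensities:
L_total = 10·log₁₀(10^(54.5/10) + 10^(50.7/10) + 10^(57.1/10) + 10^(58.0/10)) = 61.88 dB SPL.
Excess over the loudest (58.0 dB): 61.88 − 58.0 = 3.9 dB.

3.9 dB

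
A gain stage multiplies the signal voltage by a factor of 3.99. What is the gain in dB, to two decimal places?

12.02 dB

Voltage ratio → dB uses the 20·log₁₀ form:
20·log₁₀(3.99) = 12.02 dB.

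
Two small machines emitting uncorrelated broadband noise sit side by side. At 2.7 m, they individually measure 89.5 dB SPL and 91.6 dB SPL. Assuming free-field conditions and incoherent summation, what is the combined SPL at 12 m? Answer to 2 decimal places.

Combined at 2.7 m: 10·log₁₀(10^(89.5/10)+10^(91.6/10)) = 93.686 dB SPL.
Then apply −20·log₁₀(12/2.7) = -12.956 dB → 80.73 dB SPL.

80.73 dB SPL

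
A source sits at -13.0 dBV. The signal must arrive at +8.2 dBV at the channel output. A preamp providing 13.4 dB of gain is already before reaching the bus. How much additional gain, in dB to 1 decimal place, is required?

7.8 dB

The required make-up gain is the shortfall in the dB sum.
G = +8.2 − (-13.0) − 13.4 = 7.8 dB.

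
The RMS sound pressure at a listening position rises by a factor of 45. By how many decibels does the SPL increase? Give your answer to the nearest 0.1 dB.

Sound pressure is an amplitude quantity: ΔL = 20·log₁₀(p₂/p₁).
20·log₁₀(45) = 33.1 dB.

33.1 dB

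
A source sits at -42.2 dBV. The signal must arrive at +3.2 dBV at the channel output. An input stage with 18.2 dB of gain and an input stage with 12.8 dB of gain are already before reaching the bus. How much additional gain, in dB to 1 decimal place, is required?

14.4 dB

The required make-up gain is the shortfall in the dB sum.
G = +3.2 − (-42.2) − 18.2 − 12.8 = 14.4 dB.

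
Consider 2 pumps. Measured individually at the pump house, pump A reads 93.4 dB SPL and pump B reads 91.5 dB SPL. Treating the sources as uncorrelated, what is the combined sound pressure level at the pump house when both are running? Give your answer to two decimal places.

Uncorrelated sources add in intensity (power), not in dB.
L_total = 10·log₁₀(10^(93.4/10) + 10^(91.5/10)) = 10·log₁₀(3600000000) = 95.56 dB SPL.

95.56 dB SPL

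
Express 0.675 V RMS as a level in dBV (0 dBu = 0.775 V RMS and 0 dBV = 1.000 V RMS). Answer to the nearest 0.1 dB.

-3.4 dBV

dBV = 20·log₁₀(V / 1.000 V).
20·log₁₀(0.675/1.000) = -3.4 dBV.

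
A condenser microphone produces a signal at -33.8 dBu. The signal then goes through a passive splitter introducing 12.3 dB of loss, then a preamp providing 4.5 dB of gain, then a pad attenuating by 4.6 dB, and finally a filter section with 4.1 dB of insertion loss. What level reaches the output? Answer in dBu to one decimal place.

-50.3 dBu

Cascaded gains and losses add directly in dB.
-33.8 − 12.3 + 4.5 − 4.6 − 4.1 = -50.3 dBu.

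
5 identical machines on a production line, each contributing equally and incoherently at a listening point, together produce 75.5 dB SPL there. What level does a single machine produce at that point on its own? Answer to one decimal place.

68.5 dB SPL

5 equal incoherent sources add 10·log₁₀(5) = 6.99 dB over one source.
L_one = 75.5 − 6.99 = 68.5 dB SPL.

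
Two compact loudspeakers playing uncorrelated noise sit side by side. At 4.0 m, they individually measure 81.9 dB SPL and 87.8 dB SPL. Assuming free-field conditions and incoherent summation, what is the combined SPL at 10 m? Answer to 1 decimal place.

80.8 dB SPL

Combined at 4.0 m: 10·log₁₀(10^(81.9/10)+10^(87.8/10)) = 88.79 dB SPL.
Then apply −20·log₁₀(10/4.0) = -7.96 dB → 80.8 dB SPL.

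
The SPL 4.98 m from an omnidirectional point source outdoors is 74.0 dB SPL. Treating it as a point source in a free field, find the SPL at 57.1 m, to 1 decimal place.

52.8 dB SPL

Free-field point source: level drops by 20·log₁₀ of the distance ratio.
ΔL = −20·log₁₀(57.1/4.98) = -21.19 dB, so L₂ = 74.0 + (-21.19) = 52.8 dB SPL.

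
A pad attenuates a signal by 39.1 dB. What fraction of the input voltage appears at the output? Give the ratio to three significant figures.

Voltage ratio = 10^(dB/20).
10^(-39.1/20) = 10^(-1.955) = 0.0111.

0.0111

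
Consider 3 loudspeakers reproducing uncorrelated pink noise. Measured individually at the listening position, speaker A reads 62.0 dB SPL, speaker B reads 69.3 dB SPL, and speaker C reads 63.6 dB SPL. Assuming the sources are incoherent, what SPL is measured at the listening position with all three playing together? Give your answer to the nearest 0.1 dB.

Add the sources as powers (linear), then convert back to dB:
L_total = 10·log₁₀(10^(62.0/10) + 10^(69.3/10) + 10^(63.6/10)) = 10·log₁₀(12390000) = 70.9 dB SPL.

70.9 dB SPL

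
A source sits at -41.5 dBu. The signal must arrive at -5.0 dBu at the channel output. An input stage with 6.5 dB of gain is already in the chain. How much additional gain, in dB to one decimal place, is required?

The required make-up gain is the shortfall in the dB sum.
G = -5.0 − (-41.5) − 6.5 = 30.0 dB.

30.0 dB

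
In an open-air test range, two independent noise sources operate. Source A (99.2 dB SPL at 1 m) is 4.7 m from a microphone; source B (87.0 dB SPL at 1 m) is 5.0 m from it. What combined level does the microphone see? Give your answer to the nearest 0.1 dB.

At the listener: L_A = 99.2 − 20·log₁₀(4.7) = 85.76 dB; L_B = 87.0 − 20·log₁₀(5.0) = 73.02 dB.
Combined: 10·log₁₀(10^(85.76/10)+10^(73.02/10)) = 86.0 dB SPL.

86.0 dB SPL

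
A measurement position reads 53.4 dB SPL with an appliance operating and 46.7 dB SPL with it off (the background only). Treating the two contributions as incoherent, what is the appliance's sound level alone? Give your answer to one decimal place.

52.4 dB SPL

Subtract intensities: L_src = 10·log₁₀(10^(L_total/10) − 10^(L_bg/10)).
L_src = 10·log₁₀(10^(53.4/10) − 10^(46.7/10)) = 10·log₁₀(172000) = 52.4 dB SPL.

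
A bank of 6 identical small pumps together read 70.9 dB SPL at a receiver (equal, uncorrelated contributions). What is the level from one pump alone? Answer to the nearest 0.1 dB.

63.1 dB SPL

6 equal incoherent sources add 10·log₁₀(6) = 7.78 dB over one source.
L_one = 70.9 − 7.78 = 63.1 dB SPL.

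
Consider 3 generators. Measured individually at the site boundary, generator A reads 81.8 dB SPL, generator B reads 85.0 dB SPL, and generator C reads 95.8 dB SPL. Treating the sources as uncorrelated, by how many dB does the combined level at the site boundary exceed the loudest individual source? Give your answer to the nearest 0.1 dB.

Incoherent sources sum as intensities:
L_total = 10·log₁₀(10^(81.8/10) + 10^(85.0/10) + 10^(95.8/10)) = 96.30 dB SPL.
Excess over the loudest (95.8 dB): 96.30 − 95.8 = 0.5 dB.

0.5 dB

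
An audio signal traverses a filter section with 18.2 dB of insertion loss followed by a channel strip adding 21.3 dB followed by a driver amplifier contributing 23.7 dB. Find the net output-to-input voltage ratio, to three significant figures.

21.9

Net gain = (−18.2) + 21.3 + 23.7 = 26.8 dB.
Voltage ratio = 10^(26.8/20) = 21.9.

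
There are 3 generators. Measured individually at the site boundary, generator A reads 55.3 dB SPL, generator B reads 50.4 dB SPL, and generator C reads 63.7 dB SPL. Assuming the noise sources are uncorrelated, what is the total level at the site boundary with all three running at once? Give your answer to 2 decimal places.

64.46 dB SPL

Incoherent sources sum as intensities:
L_total = 10·log₁₀(10^(55.3/10) + 10^(50.4/10) + 10^(63.7/10)) = 10·log₁₀(2793000) = 64.46 dB SPL.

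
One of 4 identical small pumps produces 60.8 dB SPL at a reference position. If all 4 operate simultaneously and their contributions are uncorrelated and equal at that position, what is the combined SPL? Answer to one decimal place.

66.8 dB SPL

4 equal incoherent sources raise the level by 10·log₁₀(4) = 6.02 dB.
L_total = 60.8 + 6.02 = 66.8 dB SPL.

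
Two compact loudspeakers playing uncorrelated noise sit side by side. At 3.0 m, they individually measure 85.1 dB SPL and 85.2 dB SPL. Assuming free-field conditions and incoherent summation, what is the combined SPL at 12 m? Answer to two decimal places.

Combined at 3.0 m: 10·log₁₀(10^(85.1/10)+10^(85.2/10)) = 88.161 dB SPL.
Then apply −20·log₁₀(12/3.0) = -12.041 dB → 76.12 dB SPL.

76.12 dB SPL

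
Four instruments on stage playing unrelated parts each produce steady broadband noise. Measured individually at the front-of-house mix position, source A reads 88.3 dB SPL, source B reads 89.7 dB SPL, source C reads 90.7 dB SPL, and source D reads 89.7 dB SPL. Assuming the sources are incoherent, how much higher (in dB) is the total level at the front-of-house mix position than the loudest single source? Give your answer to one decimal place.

Incoherent sources sum as intensities:
L_total = 10·log₁₀(10^(88.3/10) + 10^(89.7/10) + 10^(90.7/10) + 10^(89.7/10)) = 95.70 dB SPL.
Excess over the loudest (90.7 dB): 95.70 − 90.7 = 5.0 dB.

5.0 dB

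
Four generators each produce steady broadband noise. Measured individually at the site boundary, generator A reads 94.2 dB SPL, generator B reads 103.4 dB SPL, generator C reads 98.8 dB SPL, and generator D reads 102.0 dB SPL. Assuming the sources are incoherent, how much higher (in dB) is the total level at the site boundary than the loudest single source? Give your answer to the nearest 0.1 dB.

Add the sources as powers (linear), then convert back to dB:
L_total = 10·log₁₀(10^(94.2/10) + 10^(103.4/10) + 10^(98.8/10) + 10^(102.0/10)) = 106.81 dB SPL.
Excess over the loudest (103.4 dB): 106.81 − 103.4 = 3.4 dB.

3.4 dB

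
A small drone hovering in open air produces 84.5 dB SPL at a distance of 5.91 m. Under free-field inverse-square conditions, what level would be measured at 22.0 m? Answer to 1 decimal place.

73.1 dB SPL

For a point source in a free field, ΔL = −20·log₁₀(d₂/d₁).
ΔL = −20·log₁₀(22.0/5.91) = -11.42 dB, so L₂ = 84.5 + (-11.42) = 73.1 dB SPL.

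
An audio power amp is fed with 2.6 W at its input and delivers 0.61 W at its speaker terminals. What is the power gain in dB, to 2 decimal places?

Power is a power quantity, so gain = 10·log₁₀(P_out/P_in).
10·log₁₀(0.61/2.6) = 10·log₁₀(0.2346) = -6.30 dB.

-6.30 dB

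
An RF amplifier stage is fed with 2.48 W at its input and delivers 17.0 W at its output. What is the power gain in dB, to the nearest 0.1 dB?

Power is a power quantity, so gain = 10·log₁₀(P_out/P_in).
10·log₁₀(17.0/2.48) = 10·log₁₀(6.855) = 8.4 dB.

8.4 dB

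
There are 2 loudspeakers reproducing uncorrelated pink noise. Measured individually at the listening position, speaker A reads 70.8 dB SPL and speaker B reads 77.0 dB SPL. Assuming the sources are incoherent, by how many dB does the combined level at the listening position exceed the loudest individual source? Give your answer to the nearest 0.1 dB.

0.9 dB

Uncorrelated sources add in intensity (power), not in dB.
L_total = 10·log₁₀(10^(70.8/10) + 10^(77.0/10)) = 77.93 dB SPL.
Excess over the loudest (77.0 dB): 77.93 − 77.0 = 0.9 dB.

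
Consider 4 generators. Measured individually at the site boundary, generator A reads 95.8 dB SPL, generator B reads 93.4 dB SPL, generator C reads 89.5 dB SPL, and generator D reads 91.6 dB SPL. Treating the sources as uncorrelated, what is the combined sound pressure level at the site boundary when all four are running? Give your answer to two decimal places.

Add the sources as powers (linear), then convert back to dB:
L_total = 10·log₁₀(10^(95.8/10) + 10^(93.4/10) + 10^(89.5/10) + 10^(91.6/10)) = 10·log₁₀(8326000000) = 99.20 dB SPL.

99.20 dB SPL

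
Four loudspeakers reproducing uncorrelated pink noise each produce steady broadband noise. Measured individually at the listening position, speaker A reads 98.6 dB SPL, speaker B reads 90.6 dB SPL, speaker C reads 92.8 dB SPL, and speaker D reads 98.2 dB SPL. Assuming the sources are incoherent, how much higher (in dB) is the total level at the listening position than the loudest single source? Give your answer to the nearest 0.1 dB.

3.7 dB

Incoherent sources sum as intensities:
L_total = 10·log₁₀(10^(98.6/10) + 10^(90.6/10) + 10^(92.8/10) + 10^(98.2/10)) = 102.28 dB SPL.
Excess over the loudest (98.6 dB): 102.28 − 98.6 = 3.7 dB.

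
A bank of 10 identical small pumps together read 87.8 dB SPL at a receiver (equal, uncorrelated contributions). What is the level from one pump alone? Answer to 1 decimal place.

77.8 dB SPL

10 equal incoherent sources add 10·log₁₀(10) = 10.00 dB over one source.
L_one = 87.8 − 10.00 = 77.8 dB SPL.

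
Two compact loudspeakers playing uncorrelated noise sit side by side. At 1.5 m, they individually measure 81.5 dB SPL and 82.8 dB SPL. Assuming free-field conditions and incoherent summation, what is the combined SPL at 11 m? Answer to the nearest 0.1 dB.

67.9 dB SPL

Combined at 1.5 m: 10·log₁₀(10^(81.5/10)+10^(82.8/10)) = 85.21 dB SPL.
Then apply −20·log₁₀(11/1.5) = -17.31 dB → 67.9 dB SPL.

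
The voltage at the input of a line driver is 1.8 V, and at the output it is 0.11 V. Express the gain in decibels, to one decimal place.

-24.3 dB

For a voltage ratio, dB = 20·log₁₀(V₂/V₁).
20·log₁₀(0.11/1.8) = 20·log₁₀(0.06111) = -24.3 dB.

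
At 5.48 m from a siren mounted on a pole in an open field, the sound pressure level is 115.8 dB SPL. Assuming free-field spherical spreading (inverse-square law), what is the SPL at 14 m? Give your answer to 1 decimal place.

Inverse-square spreading gives ΔL = −20·log₁₀(d₂/d₁).
ΔL = −20·log₁₀(14/5.48) = -8.15 dB, so L₂ = 115.8 + (-8.15) = 107.7 dB SPL.

107.7 dB SPL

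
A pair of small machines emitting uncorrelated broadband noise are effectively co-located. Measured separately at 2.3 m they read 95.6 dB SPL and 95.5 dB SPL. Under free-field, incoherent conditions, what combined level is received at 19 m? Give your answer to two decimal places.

80.22 dB SPL

Combined at 2.3 m: 10·log₁₀(10^(95.6/10)+10^(95.5/10)) = 98.561 dB SPL.
Then apply −20·log₁₀(19/2.3) = -18.341 dB → 80.22 dB SPL.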